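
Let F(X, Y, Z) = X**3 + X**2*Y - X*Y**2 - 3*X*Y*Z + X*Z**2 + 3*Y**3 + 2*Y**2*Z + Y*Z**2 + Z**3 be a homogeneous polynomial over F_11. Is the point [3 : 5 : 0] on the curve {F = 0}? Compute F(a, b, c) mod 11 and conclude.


F(3,5,0) ≡ 9 (mod 11); P is NOT on the curve.

Evaluate F(3, 5, 0) term-by-term (mod 11).
  X**3 ↦ 1·27·1·1 = 27
  X**2*Y ↦ 1·9·5·1 = 45
  -X*Y**2 ↦ -1·3·25·1 = -75
  -3*X*Y*Z ↦ -3·3·5·0 = 0
  X*Z**2 ↦ 1·3·1·0 = 0
  3*Y**3 ↦ 3·1·125·1 = 375
  2*Y**2*Z ↦ 2·1·25·0 = 0
  Y*Z**2 ↦ 1·1·5·0 = 0
  Z**3 ↦ 1·1·1·0 = 0
Sum: F(3, 5, 0) = (27) + (45) + (-75) + (0) + (0) + (375) + (0) + (0) + (0) = 372.
Reducing mod 11: 372 ≡ 9 (mod 11).
Since F(a, b, c) ≡ 9 ≠ 0 (mod 11), P does NOT lie on the curve.


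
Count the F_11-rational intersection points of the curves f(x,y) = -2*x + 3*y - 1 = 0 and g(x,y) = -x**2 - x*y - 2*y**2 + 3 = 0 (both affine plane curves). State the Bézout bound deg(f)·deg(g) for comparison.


Common zeros: {(5, 0), (6, 8)}; count = 2; Bézout bound = 2.

deg(f) = 1, deg(g) = 2, so Bézout bound = 2.
Scan x ∈ F_11. For each x, list the y ∈ F_11 with f(x, y) ≡ 0 and those with g(x, y) ≡ 0 (mod 11); the common zeros in that column are the intersection.
  x = 0: f ≡ 0 at y ∈ {4}; g ≡ 0 at y ∈ ∅; common: ∅.
  x = 1: f ≡ 0 at y ∈ {1}; g ≡ 0 at y ∈ ∅; common: ∅.
  x = 2: f ≡ 0 at y ∈ {9}; g ≡ 0 at y ∈ ∅; common: ∅.
  x = 3: f ≡ 0 at y ∈ {6}; g ≡ 0 at y ∈ {1, 3}; common: ∅.
  x = 4: f ≡ 0 at y ∈ {3}; g ≡ 0 at y ∈ {10}; common: ∅.
  x = 5: f ≡ 0 at y ∈ {0}; g ≡ 0 at y ∈ {0, 3}; common: {0}.
  x = 6: f ≡ 0 at y ∈ {8}; g ≡ 0 at y ∈ {0, 8}; common: {8}.
  x = 7: f ≡ 0 at y ∈ {5}; g ≡ 0 at y ∈ {1}; common: ∅.
  x = 8: f ≡ 0 at y ∈ {2}; g ≡ 0 at y ∈ {8, 10}; common: ∅.
  x = 9: f ≡ 0 at y ∈ {10}; g ≡ 0 at y ∈ ∅; common: ∅.
  x = 10: f ≡ 0 at y ∈ {7}; g ≡ 0 at y ∈ ∅; common: ∅.
Collecting: common zeros = {(5, 0), (6, 8)}, so the count is 2.
Comparison with the Bézout bound: 2 ≤ 2 = deg(f)·deg(g), as expected for curves with no common component (the bound is attained).


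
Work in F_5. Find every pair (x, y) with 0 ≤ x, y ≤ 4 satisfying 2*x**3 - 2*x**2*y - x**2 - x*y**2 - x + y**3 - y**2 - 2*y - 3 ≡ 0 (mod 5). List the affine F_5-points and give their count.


Affine F_5-points: {(0, 1), (2, 1), (3, 3), (4, 0), (4, 2), (4, 3)}; count = 6.

For each of the 25 pairs (x, y) ∈ F_5², evaluate f(x, y) mod 5. Record the zeros.
  x = 0: [0↦2, 1↦0, 2↦2, 3↦4, 4↦2]  zeros at y ∈ {1}
  x = 1: [0↦2, 1↦2, 2↦4, 3↦4, 4↦3]  zeros at y ∈ ∅
  x = 2: [0↦2, 1↦0, 2↦3, 3↦2, 4↦3]  zeros at y ∈ {1}
  x = 3: [0↦4, 1↦1, 2↦1, 3↦0, 4↦4]  zeros at y ∈ {3}
  x = 4: [0↦0, 1↦2, 2↦0, 3↦0, 4↦3]  zeros at y ∈ {0, 2, 3}
Collecting zeros: affine points = {(0, 1), (2, 1), (3, 3), (4, 0), (4, 2), (4, 3)}.
Total count |C(F_5)_aff| = 6.


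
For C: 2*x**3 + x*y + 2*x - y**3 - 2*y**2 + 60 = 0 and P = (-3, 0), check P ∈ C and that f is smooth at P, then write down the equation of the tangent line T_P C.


Tangent line at P: 56*x - 3*y + 168 = 0.

Step 1: f(-3, 0) = 0, so P lies on C.
Step 2: partial derivatives
  f_x(x, y) = 6*x**2 + y + 2, f_y(x, y) = x - 3*y**2 - 4*y.
  f_x(P) = 56, f_y(P) = -3 (gradient nonzero, so P is smooth).
Step 3: tangent line at P: 56·(x − -3) + -3·(y − 0) = 0.
Expanding: 56*x - 3*y + 168 = 0.


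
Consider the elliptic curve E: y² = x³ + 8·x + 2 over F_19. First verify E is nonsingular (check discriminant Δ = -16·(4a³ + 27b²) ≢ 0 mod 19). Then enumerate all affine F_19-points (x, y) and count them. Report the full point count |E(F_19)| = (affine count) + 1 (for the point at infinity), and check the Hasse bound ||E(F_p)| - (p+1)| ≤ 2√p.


Affine points = {(1, 7), (1, 12), (2, 8), (2, 11), (6, 0), (9, 9), (9, 10), (13, 2), (13, 17), (15, 1), (15, 18), (17, 4), (17, 15)}; affine count = 13; |E(F_19)| = 14.

Discriminant check: Δ ∝ 4a³ + 27b² = 4·8³ + 27·2² = 4·512 + 27·4 ≡ 9 (mod 19). Nonzero ⇒ E is nonsingular.
For each x ∈ F_19, compute rhs = x³ + 8·x + 2 mod 19, then count y ∈ F_19 with y² ≡ rhs.
  x = 0: rhs = 2, matching y values: none (0 points).
  x = 1: rhs = 11, matching y values: 7, 12 (2 points).
  x = 2: rhs = 7, matching y values: 8, 11 (2 points).
  x = 3: rhs = 15, matching y values: none (0 points).
  x = 4: rhs = 3, matching y values: none (0 points).
  x = 5: rhs = 15, matching y values: none (0 points).
  x = 6: rhs = 0, matching y values: 0 (1 points).
  x = 7: rhs = 2, matching y values: none (0 points).
  x = 8: rhs = 8, matching y values: none (0 points).
  x = 9: rhs = 5, matching y values: 9, 10 (2 points).
  x = 10: rhs = 18, matching y values: none (0 points).
  x = 11: rhs = 15, matching y values: none (0 points).
  x = 12: rhs = 2, matching y values: none (0 points).
  x = 13: rhs = 4, matching y values: 2, 17 (2 points).
  x = 14: rhs = 8, matching y values: none (0 points).
  x = 15: rhs = 1, matching y values: 1, 18 (2 points).
  x = 16: rhs = 8, matching y values: none (0 points).
  x = 17: rhs = 16, matching y values: 4, 15 (2 points).
  x = 18: rhs = 12, matching y values: none (0 points).
Total affine count: 13.
Full point count |E(F_19)| = 13 + 1 = 14.
Hasse bound: |14 − (19+1)| = |-6| = 6 ≤ 2√19 ≈ 8.7178 ✓.


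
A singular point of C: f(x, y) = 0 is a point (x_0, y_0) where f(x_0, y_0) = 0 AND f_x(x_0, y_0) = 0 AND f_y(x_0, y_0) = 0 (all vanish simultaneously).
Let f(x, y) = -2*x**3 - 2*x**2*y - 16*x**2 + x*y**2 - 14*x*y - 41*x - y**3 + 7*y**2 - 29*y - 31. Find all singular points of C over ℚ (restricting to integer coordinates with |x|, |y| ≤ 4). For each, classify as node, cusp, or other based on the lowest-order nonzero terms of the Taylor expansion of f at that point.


Singular points: {(-3, 1)}; classification: cusp.

Compute partial derivatives:
  f_x = -6*x**2 - 4*x*y - 32*x + y**2 - 14*y - 41.
  f_y = -2*x**2 + 2*x*y - 14*x - 3*y**2 + 14*y - 29.
Scan x_0 ∈ {−4, ..., 4}. For each x_0, f_y(x_0, y) is a polynomial in y; find its integer roots y ∈ {−4, ..., 4}, then test f_x and f at those candidates.
  x = -4: f_y(-4, y) = -3*y**2 + 6*y - 5; no integer root y with |y| ≤ 4.
  x = -3: f_y(-3, y) = -3*y**2 + 8*y - 5; vanishes at y ∈ {1}. (-3, 1): f_x = 0, f = 0 — SINGULAR.
  x = -2: f_y(-2, y) = -3*y**2 + 10*y - 9; no integer root y with |y| ≤ 4.
  x = -1: f_y(-1, y) = -3*y**2 + 12*y - 17; no integer root y with |y| ≤ 4.
  x = 0: f_y(0, y) = -3*y**2 + 14*y - 29; no integer root y with |y| ≤ 4.
  x = 1: f_y(1, y) = -3*y**2 + 16*y - 45; no integer root y with |y| ≤ 4.
  x = 2: f_y(2, y) = -3*y**2 + 18*y - 65; no integer root y with |y| ≤ 4.
  x = 3: f_y(3, y) = -3*y**2 + 20*y - 89; no integer root y with |y| ≤ 4.
  x = 4: f_y(4, y) = -3*y**2 + 22*y - 117; no integer root y with |y| ≤ 4.
Only singular point on the grid: (-3, 1).
Classify: substitute x = -3 + u, y = 1 + v and expand: f = -2*u**3 - 2*u**2*v + u*v**2 - v**3 + v**2.
No constant or linear terms (consistent with a singular point). Quadratic part: v**2. Cubic part: -2*u**3 - 2*u**2*v + u*v**2 - v**3.
The quadratic part v**2 is a perfect square, so there is a single (double) tangent line v = 0, i.e. y = 1. Restricting the cubic part to that line (v = 0) leaves -2*u**3 ≠ 0, so f is not divisible by v and the branch is v² ≈ 2*u**3 to lowest order — this is a cusp.
Classification: cusp.


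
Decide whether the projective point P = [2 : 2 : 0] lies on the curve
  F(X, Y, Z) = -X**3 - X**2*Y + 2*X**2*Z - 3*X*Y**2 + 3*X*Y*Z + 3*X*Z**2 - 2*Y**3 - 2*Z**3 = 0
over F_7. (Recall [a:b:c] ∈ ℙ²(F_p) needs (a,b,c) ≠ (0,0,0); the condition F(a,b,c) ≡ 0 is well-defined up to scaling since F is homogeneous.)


F(2,2,0) ≡ 0 (mod 7); P is on the curve.

Evaluate F(2, 2, 0) term-by-term (mod 7).
  -X**3 ↦ -1·8·1·1 = -8
  -X**2*Y ↦ -1·4·2·1 = -8
  2*X**2*Z ↦ 2·4·1·0 = 0
  -3*X*Y**2 ↦ -3·2·4·1 = -24
  3*X*Y*Z ↦ 3·2·2·0 = 0
  3*X*Z**2 ↦ 3·2·1·0 = 0
  -2*Y**3 ↦ -2·1·8·1 = -16
  -2*Z**3 ↦ -2·1·1·0 = 0
Sum: F(2, 2, 0) = (-8) + (-8) + (0) + (-24) + (0) + (0) + (-16) + (0) = -56.
Reducing mod 7: -56 ≡ 0 (mod 7).
Since F(a, b, c) ≡ 0 (mod 7), P lies on the curve.


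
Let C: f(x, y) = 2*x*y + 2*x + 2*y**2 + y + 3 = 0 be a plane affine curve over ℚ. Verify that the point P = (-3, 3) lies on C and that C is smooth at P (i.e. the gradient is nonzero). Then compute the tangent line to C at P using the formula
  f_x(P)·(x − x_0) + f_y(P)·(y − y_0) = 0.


Tangent line at P: 8*x + 7*y + 3 = 0.

Step 1: f(-3, 3) = 0, so P lies on C.
Step 2: partial derivatives
  f_x(x, y) = 2*y + 2, f_y(x, y) = 2*x + 4*y + 1.
  f_x(P) = 8, f_y(P) = 7 (gradient nonzero, so P is smooth).
Step 3: tangent line at P: 8·(x − -3) + 7·(y − 3) = 0.
Expanding: 8*x + 7*y + 3 = 0.


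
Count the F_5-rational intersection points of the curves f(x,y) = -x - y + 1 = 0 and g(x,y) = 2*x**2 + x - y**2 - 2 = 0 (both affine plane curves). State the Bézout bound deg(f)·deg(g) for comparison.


Common zeros: {(3, 3), (4, 2)}; count = 2; Bézout bound = 2.

deg(f) = 1, deg(g) = 2, so Bézout bound = 2.
Scan x ∈ F_5. For each x, list the y ∈ F_5 with f(x, y) ≡ 0 and those with g(x, y) ≡ 0 (mod 5); the common zeros in that column are the intersection.
  x = 0: f ≡ 0 at y ∈ {1}; g ≡ 0 at y ∈ ∅; common: ∅.
  x = 1: f ≡ 0 at y ∈ {0}; g ≡ 0 at y ∈ {1, 4}; common: ∅.
  x = 2: f ≡ 0 at y ∈ {4}; g ≡ 0 at y ∈ ∅; common: ∅.
  x = 3: f ≡ 0 at y ∈ {3}; g ≡ 0 at y ∈ {2, 3}; common: {3}.
  x = 4: f ≡ 0 at y ∈ {2}; g ≡ 0 at y ∈ {2, 3}; common: {2}.
Collecting: common zeros = {(3, 3), (4, 2)}, so the count is 2.
Comparison with the Bézout bound: 2 ≤ 2 = deg(f)·deg(g), as expected for curves with no common component (the bound is attained).


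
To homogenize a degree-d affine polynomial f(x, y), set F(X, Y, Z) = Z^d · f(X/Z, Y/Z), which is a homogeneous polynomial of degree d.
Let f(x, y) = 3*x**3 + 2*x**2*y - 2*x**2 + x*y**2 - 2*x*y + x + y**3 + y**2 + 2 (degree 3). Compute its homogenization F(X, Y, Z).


F(X, Y, Z) = 3*X**3 + 2*X**2*Y - 2*X**2*Z + X*Y**2 - 2*X*Y*Z + X*Z**2 + Y**3 + Y**2*Z + 2*Z**3

deg(f) = 3.
Substitute x = X/Z, y = Y/Z into f, then multiply by Z^3.
  monomial 3·x^3·y^0 ↦ 3·X^3·Y^0·Z^0.
  monomial 2·x^2·y^1 ↦ 2·X^2·Y^1·Z^0.
  monomial -2·x^2·y^0 ↦ -2·X^2·Y^0·Z^1.
  monomial 1·x^1·y^2 ↦ 1·X^1·Y^2·Z^0.
  monomial -2·x^1·y^1 ↦ -2·X^1·Y^1·Z^1.
  monomial 1·x^1·y^0 ↦ 1·X^1·Y^0·Z^2.
  monomial 1·x^0·y^3 ↦ 1·X^0·Y^3·Z^0.
  monomial 1·x^0·y^2 ↦ 1·X^0·Y^2·Z^1.
  monomial 2·x^0·y^0 ↦ 2·X^0·Y^0·Z^3.
Collecting: F(X, Y, Z) = 3*X**3 + 2*X**2*Y - 2*X**2*Z + X*Y**2 - 2*X*Y*Z + X*Z**2 + Y**3 + Y**2*Z + 2*Z**3.


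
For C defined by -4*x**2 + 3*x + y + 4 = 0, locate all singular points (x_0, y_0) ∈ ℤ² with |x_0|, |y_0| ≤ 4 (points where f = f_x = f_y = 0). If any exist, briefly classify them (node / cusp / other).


No singular points in the scanned grid; C is smooth there.

Compute partial derivatives:
  f_x = 3 - 8*x.
  f_y = 1.
f_y = 1 is a nonzero constant, so f_y never vanishes: no point (x, y) can satisfy f = f_x = f_y = 0. In particular no (x, y) ∈ {−4, ..., 4}² is singular; the curve is smooth.


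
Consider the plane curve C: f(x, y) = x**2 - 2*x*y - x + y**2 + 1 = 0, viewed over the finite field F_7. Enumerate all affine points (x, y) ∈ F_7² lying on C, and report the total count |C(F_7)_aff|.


Affine F_7-points: {(1, 1), (2, 1), (2, 3), (3, 0), (3, 6), (5, 0), (5, 3)}; count = 7.

For each of the 49 pairs (x, y) ∈ F_7², evaluate f(x, y) mod 7. Record the zeros.
  x = 0: [0↦1, 1↦2, 2↦5, 3↦3, 4↦3, 5↦5, 6↦2]  zeros at y ∈ ∅
  x = 1: [0↦1, 1↦0, 2↦1, 3↦4, 4↦2, 5↦2, 6↦4]  zeros at y ∈ {1}
  x = 2: [0↦3, 1↦0, 2↦6, 3↦0, 4↦3, 5↦1, 6↦1]  zeros at y ∈ {1, 3}
  x = 3: [0↦0, 1↦2, 2↦6, 3↦5, 4↦6, 5↦2, 6↦0]  zeros at y ∈ {0, 6}
  x = 4: [0↦6, 1↦6, 2↦1, 3↦5, 4↦4, 5↦5, 6↦1]  zeros at y ∈ ∅
  x = 5: [0↦0, 1↦5, 2↦5, 3↦0, 4↦4, 5↦3, 6↦4]  zeros at y ∈ {0, 3}
  x = 6: [0↦3, 1↦6, 2↦4, 3↦4, 4↦6, 5↦3, 6↦2]  zeros at y ∈ ∅
Collecting zeros: affine points = {(1, 1), (2, 1), (2, 3), (3, 0), (3, 6), (5, 0), (5, 3)}.
Total count |C(F_7)_aff| = 7.


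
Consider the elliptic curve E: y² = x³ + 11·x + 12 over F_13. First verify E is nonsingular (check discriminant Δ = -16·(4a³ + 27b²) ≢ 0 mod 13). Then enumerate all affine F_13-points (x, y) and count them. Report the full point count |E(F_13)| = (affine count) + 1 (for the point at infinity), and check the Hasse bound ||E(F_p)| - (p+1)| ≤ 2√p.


Affine points = {(0, 5), (0, 8), (2, 4), (2, 9), (4, 4), (4, 9), (5, 6), (5, 7), (7, 4), (7, 9), (8, 1), (8, 12), (10, 2), (10, 11), (12, 0)}; affine count = 15; |E(F_13)| = 16.

Discriminant check: Δ ∝ 4a³ + 27b² = 4·11³ + 27·12² = 4·1331 + 27·144 ≡ 8 (mod 13). Nonzero ⇒ E is nonsingular.
For each x ∈ F_13, compute rhs = x³ + 11·x + 12 mod 13, then count y ∈ F_13 with y² ≡ rhs.
  x = 0: rhs = 12, matching y values: 5, 8 (2 points).
  x = 1: rhs = 11, matching y values: none (0 points).
  x = 2: rhs = 3, matching y values: 4, 9 (2 points).
  x = 3: rhs = 7, matching y values: none (0 points).
  x = 4: rhs = 3, matching y values: 4, 9 (2 points).
  x = 5: rhs = 10, matching y values: 6, 7 (2 points).
  x = 6: rhs = 8, matching y values: none (0 points).
  x = 7: rhs = 3, matching y values: 4, 9 (2 points).
  x = 8: rhs = 1, matching y values: 1, 12 (2 points).
  x = 9: rhs = 8, matching y values: none (0 points).
  x = 10: rhs = 4, matching y values: 2, 11 (2 points).
  x = 11: rhs = 8, matching y values: none (0 points).
  x = 12: rhs = 0, matching y values: 0 (1 points).
Total affine count: 15.
Full point count |E(F_13)| = 15 + 1 = 16.
Hasse bound: |16 − (13+1)| = |2| = 2 ≤ 2√13 ≈ 7.2111 ✓.


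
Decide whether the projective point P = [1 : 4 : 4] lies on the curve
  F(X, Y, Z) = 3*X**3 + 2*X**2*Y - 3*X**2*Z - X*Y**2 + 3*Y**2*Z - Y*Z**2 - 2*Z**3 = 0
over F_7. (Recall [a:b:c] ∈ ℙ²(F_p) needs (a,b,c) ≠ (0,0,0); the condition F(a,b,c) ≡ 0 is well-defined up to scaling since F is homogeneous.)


F(1,4,4) ≡ 4 (mod 7); P is NOT on the curve.

Evaluate F(1, 4, 4) term-by-term (mod 7).
  3*X**3 ↦ 3·1·1·1 = 3
  2*X**2*Y ↦ 2·1·4·1 = 8
  -3*X**2*Z ↦ -3·1·1·4 = -12
  -X*Y**2 ↦ -1·1·16·1 = -16
  3*Y**2*Z ↦ 3·1·16·4 = 192
  -Y*Z**2 ↦ -1·1·4·16 = -64
  -2*Z**3 ↦ -2·1·1·64 = -128
Sum: F(1, 4, 4) = (3) + (8) + (-12) + (-16) + (192) + (-64) + (-128) = -17.
Reducing mod 7: -17 ≡ 4 (mod 7).
Since F(a, b, c) ≡ 4 ≠ 0 (mod 7), P does NOT lie on the curve.


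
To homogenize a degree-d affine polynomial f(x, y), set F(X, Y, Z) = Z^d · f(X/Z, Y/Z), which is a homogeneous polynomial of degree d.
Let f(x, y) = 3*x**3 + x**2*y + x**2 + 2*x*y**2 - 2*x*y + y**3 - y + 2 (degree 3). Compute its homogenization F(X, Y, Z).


F(X, Y, Z) = 3*X**3 + X**2*Y + X**2*Z + 2*X*Y**2 - 2*X*Y*Z + Y**3 - Y*Z**2 + 2*Z**3

deg(f) = 3.
Substitute x = X/Z, y = Y/Z into f, then multiply by Z^3.
  monomial 3·x^3·y^0 ↦ 3·X^3·Y^0·Z^0.
  monomial 1·x^2·y^1 ↦ 1·X^2·Y^1·Z^0.
  monomial 1·x^2·y^0 ↦ 1·X^2·Y^0·Z^1.
  monomial 2·x^1·y^2 ↦ 2·X^1·Y^2·Z^0.
  monomial -2·x^1·y^1 ↦ -2·X^1·Y^1·Z^1.
  monomial 1·x^0·y^3 ↦ 1·X^0·Y^3·Z^0.
  monomial -1·x^0·y^1 ↦ -1·X^0·Y^1·Z^2.
  monomial 2·x^0·y^0 ↦ 2·X^0·Y^0·Z^3.
Collecting: F(X, Y, Z) = 3*X**3 + X**2*Y + X**2*Z + 2*X*Y**2 - 2*X*Y*Z + Y**3 - Y*Z**2 + 2*Z**3.


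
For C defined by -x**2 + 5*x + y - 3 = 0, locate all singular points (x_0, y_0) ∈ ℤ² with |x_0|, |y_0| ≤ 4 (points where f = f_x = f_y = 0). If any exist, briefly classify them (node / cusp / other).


No singular points in the scanned grid; C is smooth there.

Compute partial derivatives:
  f_x = 5 - 2*x.
  f_y = 1.
f_y = 1 is a nonzero constant, so f_y never vanishes: no point (x, y) can satisfy f = f_x = f_y = 0. In particular no (x, y) ∈ {−4, ..., 4}² is singular; the curve is smooth.


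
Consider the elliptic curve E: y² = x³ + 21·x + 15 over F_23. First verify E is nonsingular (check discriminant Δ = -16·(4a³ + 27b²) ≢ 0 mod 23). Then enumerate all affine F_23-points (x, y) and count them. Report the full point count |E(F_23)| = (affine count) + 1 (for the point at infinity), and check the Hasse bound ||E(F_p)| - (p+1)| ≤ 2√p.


Affine points = {(3, 6), (3, 17), (4, 5), (4, 18), (6, 9), (6, 14), (9, 6), (9, 17), (10, 11), (10, 12), (11, 6), (11, 17), (13, 1), (13, 22), (15, 5), (15, 18), (16, 10), (16, 13), (17, 8), (17, 15), (22, 4), (22, 19)}; affine count = 22; |E(F_23)| = 23.

Discriminant check: Δ ∝ 4a³ + 27b² = 4·21³ + 27·15² = 4·9261 + 27·225 ≡ 17 (mod 23). Nonzero ⇒ E is nonsingular.
For each x ∈ F_23, compute rhs = x³ + 21·x + 15 mod 23, then count y ∈ F_23 with y² ≡ rhs.
  x = 0: rhs = 15, matching y values: none (0 points).
  x = 1: rhs = 14, matching y values: none (0 points).
  x = 2: rhs = 19, matching y values: none (0 points).
  x = 3: rhs = 13, matching y values: 6, 17 (2 points).
  x = 4: rhs = 2, matching y values: 5, 18 (2 points).
  x = 5: rhs = 15, matching y values: none (0 points).
  x = 6: rhs = 12, matching y values: 9, 14 (2 points).
  x = 7: rhs = 22, matching y values: none (0 points).
  x = 8: rhs = 5, matching y values: none (0 points).
  x = 9: rhs = 13, matching y values: 6, 17 (2 points).
  x = 10: rhs = 6, matching y values: 11, 12 (2 points).
  x = 11: rhs = 13, matching y values: 6, 17 (2 points).
  x = 12: rhs = 17, matching y values: none (0 points).
  x = 13: rhs = 1, matching y values: 1, 22 (2 points).
  x = 14: rhs = 17, matching y values: none (0 points).
  x = 15: rhs = 2, matching y values: 5, 18 (2 points).
  x = 16: rhs = 8, matching y values: 10, 13 (2 points).
  x = 17: rhs = 18, matching y values: 8, 15 (2 points).
  x = 18: rhs = 15, matching y values: none (0 points).
  x = 19: rhs = 5, matching y values: none (0 points).
  x = 20: rhs = 17, matching y values: none (0 points).
  x = 21: rhs = 11, matching y values: none (0 points).
  x = 22: rhs = 16, matching y values: 4, 19 (2 points).
Total affine count: 22.
Full point count |E(F_23)| = 22 + 1 = 23.
Hasse bound: |23 − (23+1)| = |-1| = 1 ≤ 2√23 ≈ 9.5917 ✓.


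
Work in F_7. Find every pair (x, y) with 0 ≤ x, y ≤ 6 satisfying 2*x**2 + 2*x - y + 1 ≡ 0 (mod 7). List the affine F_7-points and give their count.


Affine F_7-points: {(0, 1), (1, 5), (2, 6), (3, 4), (4, 6), (5, 5), (6, 1)}; count = 7.

For each of the 49 pairs (x, y) ∈ F_7², evaluate f(x, y) mod 7. Record the zeros.
  x = 0: [0↦1, 1↦0, 2↦6, 3↦5, 4↦4, 5↦3, 6↦2]  zeros at y ∈ {1}
  x = 1: [0↦5, 1↦4, 2↦3, 3↦2, 4↦1, 5↦0, 6↦6]  zeros at y ∈ {5}
  x = 2: [0↦6, 1↦5, 2↦4, 3↦3, 4↦2, 5↦1, 6↦0]  zeros at y ∈ {6}
  x = 3: [0↦4, 1↦3, 2↦2, 3↦1, 4↦0, 5↦6, 6↦5]  zeros at y ∈ {4}
  x = 4: [0↦6, 1↦5, 2↦4, 3↦3, 4↦2, 5↦1, 6↦0]  zeros at y ∈ {6}
  x = 5: [0↦5, 1↦4, 2↦3, 3↦2, 4↦1, 5↦0, 6↦6]  zeros at y ∈ {5}
  x = 6: [0↦1, 1↦0, 2↦6, 3↦5, 4↦4, 5↦3, 6↦2]  zeros at y ∈ {1}
Collecting zeros: affine points = {(0, 1), (1, 5), (2, 6), (3, 4), (4, 6), (5, 5), (6, 1)}.
Total count |C(F_7)_aff| = 7.


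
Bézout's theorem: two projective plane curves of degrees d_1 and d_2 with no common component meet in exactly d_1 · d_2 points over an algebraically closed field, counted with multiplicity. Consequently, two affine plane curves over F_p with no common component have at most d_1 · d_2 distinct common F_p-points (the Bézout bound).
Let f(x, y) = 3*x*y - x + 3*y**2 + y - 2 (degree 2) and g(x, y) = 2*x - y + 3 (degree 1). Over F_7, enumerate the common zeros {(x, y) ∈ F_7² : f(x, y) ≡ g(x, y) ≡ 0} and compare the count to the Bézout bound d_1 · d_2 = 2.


Common zeros: {(0, 3), (6, 1)}; count = 2; Bézout bound = 2.

deg(f) = 2, deg(g) = 1, so Bézout bound = 2.
Scan x ∈ F_7. For each x, list the y ∈ F_7 with f(x, y) ≡ 0 and those with g(x, y) ≡ 0 (mod 7); the common zeros in that column are the intersection.
  x = 0: f ≡ 0 at y ∈ {3, 6}; g ≡ 0 at y ∈ {3}; common: {3}.
  x = 1: f ≡ 0 at y ∈ ∅; g ≡ 0 at y ∈ {5}; common: ∅.
  x = 2: f ≡ 0 at y ∈ ∅; g ≡ 0 at y ∈ {0}; common: ∅.
  x = 3: f ≡ 0 at y ∈ ∅; g ≡ 0 at y ∈ {2}; common: ∅.
  x = 4: f ≡ 0 at y ∈ ∅; g ≡ 0 at y ∈ {4}; common: ∅.
  x = 5: f ≡ 0 at y ∈ {0, 4}; g ≡ 0 at y ∈ {6}; common: ∅.
  x = 6: f ≡ 0 at y ∈ {1, 2}; g ≡ 0 at y ∈ {1}; common: {1}.
Collecting: common zeros = {(0, 3), (6, 1)}, so the count is 2.
Comparison with the Bézout bound: 2 ≤ 2 = deg(f)·deg(g), as expected for curves with no common component (the bound is attained).


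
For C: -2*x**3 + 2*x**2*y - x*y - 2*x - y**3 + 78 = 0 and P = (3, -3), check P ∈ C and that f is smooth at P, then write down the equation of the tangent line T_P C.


Tangent line at P: -89*x - 12*y + 231 = 0.

Step 1: f(3, -3) = 0, so P lies on C.
Step 2: partial derivatives
  f_x(x, y) = -6*x**2 + 4*x*y - y - 2, f_y(x, y) = 2*x**2 - x - 3*y**2.
  f_x(P) = -89, f_y(P) = -12 (gradient nonzero, so P is smooth).
Step 3: tangent line at P: -89·(x − 3) + -12·(y − -3) = 0.
Expanding: -89*x - 12*y + 231 = 0.


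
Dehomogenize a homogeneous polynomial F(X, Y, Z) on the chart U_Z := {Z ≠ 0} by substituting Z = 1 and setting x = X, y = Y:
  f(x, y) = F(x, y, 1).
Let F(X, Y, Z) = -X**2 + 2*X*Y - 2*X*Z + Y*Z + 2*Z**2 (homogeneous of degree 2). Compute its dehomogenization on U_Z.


f(x, y) = -x**2 + 2*x*y - 2*x + y + 2

On U_Z we set Z = 1. Each monomial c·X^i·Y^j·Z^k in F becomes c·x^i·y^j·1^k = c·x^i·y^j.
Substituting Z = 1: F(X, Y, 1) = -x**2 + 2*x*y - 2*x + y + 2.
Note: deg(f) ≤ deg(F) = 2; strict inequality happens when F is divisible by Z (lost terms).


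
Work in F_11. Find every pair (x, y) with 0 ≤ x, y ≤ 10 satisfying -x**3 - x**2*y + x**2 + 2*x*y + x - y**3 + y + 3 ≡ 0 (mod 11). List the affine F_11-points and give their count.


Affine F_11-points: {(1, 2), (2, 6), (3, 9), (4, 10), (5, 10), (7, 1), (7, 4), (7, 6), (8, 2), (8, 3), (8, 6)}; count = 11.

For each of the 121 pairs (x, y) ∈ F_11², evaluate f(x, y) mod 11. Record the zeros.
  x = 0: [0↦3, 1↦3, 2↦8, 3↦1, 4↦9, 5↦4, 6↦2, 7↦8, 8↦5, 9↦9, 10↦3]  zeros at y ∈ ∅
  x = 1: [0↦4, 1↦5, 2↦0, 3↦5, 4↦3, 5↦10, 6↦9, 7↦5, 8↦3, 9↦8, 10↦3]  zeros at y ∈ {2}
  x = 2: [0↦1, 1↦1, 2↦6, 3↦10, 4↦7, 5↦2, 6↦0, 7↦6, 8↦3, 9↦7, 10↦1]  zeros at y ∈ {6}
  x = 3: [0↦10, 1↦7, 2↦9, 3↦10, 4↦4, 5↦7, 6↦2, 7↦5, 8↦10, 9↦0, 10↦2]  zeros at y ∈ {9}
  x = 4: [0↦3, 1↦6, 2↦3, 3↦10, 4↦10, 5↦8, 6↦9, 7↦7, 8↦7, 9↦3, 10↦0]  zeros at y ∈ {10}
  x = 5: [0↦7, 1↦3, 2↦4, 3↦4, 4↦8, 5↦10, 6↦4, 7↦6, 8↦10, 9↦10, 10↦0]  zeros at y ∈ {10}
  x = 6: [0↦5, 1↦3, 2↦6, 3↦8, 4↦3, 5↦7, 6↦3, 7↦7, 8↦2, 9↦4, 10↦7]  zeros at y ∈ ∅
  x = 7: [0↦2, 1↦0, 2↦3, 3↦5, 4↦0, 5↦4, 6↦0, 7↦4, 8↦10, 9↦1, 10↦4]  zeros at y ∈ {1, 4, 6}
  x = 8: [0↦3, 1↦10, 2↦0, 3↦0, 4↦4, 5↦6, 6↦0, 7↦2, 8↦6, 9↦6, 10↦7]  zeros at y ∈ {2, 3, 6}
  x = 9: [0↦2, 1↦5, 2↦2, 3↦9, 4↦9, 5↦7, 6↦8, 7↦6, 8↦6, 9↦2, 10↦10]  zeros at y ∈ ∅
  x = 10: [0↦4, 1↦1, 2↦3, 3↦4, 4↦9, 5↦1, 6↦7, 7↦10, 8↦4, 9↦5, 10↦7]  zeros at y ∈ ∅
Collecting zeros: affine points = {(1, 2), (2, 6), (3, 9), (4, 10), (5, 10), (7, 1), (7, 4), (7, 6), (8, 2), (8, 3), (8, 6)}.
Total count |C(F_11)_aff| = 11.


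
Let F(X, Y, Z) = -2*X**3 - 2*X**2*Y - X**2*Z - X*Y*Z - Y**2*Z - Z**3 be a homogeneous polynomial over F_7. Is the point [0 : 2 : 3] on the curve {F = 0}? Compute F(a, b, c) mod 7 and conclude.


F(0,2,3) ≡ 3 (mod 7); P is NOT on the curve.

Evaluate F(0, 2, 3) term-by-term (mod 7).
  -2*X**3 ↦ -2·0·1·1 = 0
  -2*X**2*Y ↦ -2·0·2·1 = 0
  -X**2*Z ↦ -1·0·1·3 = 0
  -X*Y*Z ↦ -1·0·2·3 = 0
  -Y**2*Z ↦ -1·1·4·3 = -12
  -Z**3 ↦ -1·1·1·27 = -27
Sum: F(0, 2, 3) = (0) + (0) + (0) + (0) + (-12) + (-27) = -39.
Reducing mod 7: -39 ≡ 3 (mod 7).
Since F(a, b, c) ≡ 3 ≠ 0 (mod 7), P does NOT lie on the curve.


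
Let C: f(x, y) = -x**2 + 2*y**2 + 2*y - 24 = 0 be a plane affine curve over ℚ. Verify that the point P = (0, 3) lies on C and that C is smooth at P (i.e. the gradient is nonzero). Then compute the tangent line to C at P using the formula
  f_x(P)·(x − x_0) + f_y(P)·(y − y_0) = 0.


Tangent line at P: 14*y - 42 = 0.

Step 1: f(0, 3) = 0, so P lies on C.
Step 2: partial derivatives
  f_x(x, y) = -2*x, f_y(x, y) = 4*y + 2.
  f_x(P) = 0, f_y(P) = 14 (gradient nonzero, so P is smooth).
Step 3: tangent line at P: 0·(x − 0) + 14·(y − 3) = 0.
Expanding: 14*y - 42 = 0.


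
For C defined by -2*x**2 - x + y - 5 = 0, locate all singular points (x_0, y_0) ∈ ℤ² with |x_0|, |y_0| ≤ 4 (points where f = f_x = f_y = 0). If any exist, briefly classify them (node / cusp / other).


No singular points in the scanned grid; C is smooth there.

Compute partial derivatives:
  f_x = -4*x - 1.
  f_y = 1.
f_y = 1 is a nonzero constant, so f_y never vanishes: no point (x, y) can satisfy f = f_x = f_y = 0. In particular no (x, y) ∈ {−4, ..., 4}² is singular; the curve is smooth.


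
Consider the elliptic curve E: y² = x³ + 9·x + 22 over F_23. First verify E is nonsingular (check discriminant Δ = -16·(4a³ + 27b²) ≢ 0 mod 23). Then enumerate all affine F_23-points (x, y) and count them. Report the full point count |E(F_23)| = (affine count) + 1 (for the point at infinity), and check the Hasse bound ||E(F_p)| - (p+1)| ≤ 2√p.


Affine points = {(1, 3), (1, 20), (2, 5), (2, 18), (5, 10), (5, 13), (6, 4), (6, 19), (8, 10), (8, 13), (9, 2), (9, 21), (10, 10), (10, 13), (11, 7), (11, 16), (12, 8), (12, 15), (13, 6), (13, 17), (15, 6), (15, 17), (18, 6), (18, 17), (22, 9), (22, 14)}; affine count = 26; |E(F_23)| = 27.

Discriminant check: Δ ∝ 4a³ + 27b² = 4·9³ + 27·22² = 4·729 + 27·484 ≡ 22 (mod 23). Nonzero ⇒ E is nonsingular.
For each x ∈ F_23, compute rhs = x³ + 9·x + 22 mod 23, then count y ∈ F_23 with y² ≡ rhs.
  x = 0: rhs = 22, matching y values: none (0 points).
  x = 1: rhs = 9, matching y values: 3, 20 (2 points).
  x = 2: rhs = 2, matching y values: 5, 18 (2 points).
  x = 3: rhs = 7, matching y values: none (0 points).
  x = 4: rhs = 7, matching y values: none (0 points).
  x = 5: rhs = 8, matching y values: 10, 13 (2 points).
  x = 6: rhs = 16, matching y values: 4, 19 (2 points).
  x = 7: rhs = 14, matching y values: none (0 points).
  x = 8: rhs = 8, matching y values: 10, 13 (2 points).
  x = 9: rhs = 4, matching y values: 2, 21 (2 points).
  x = 10: rhs = 8, matching y values: 10, 13 (2 points).
  x = 11: rhs = 3, matching y values: 7, 16 (2 points).
  x = 12: rhs = 18, matching y values: 8, 15 (2 points).
  x = 13: rhs = 13, matching y values: 6, 17 (2 points).
  x = 14: rhs = 17, matching y values: none (0 points).
  x = 15: rhs = 13, matching y values: 6, 17 (2 points).
  x = 16: rhs = 7, matching y values: none (0 points).
  x = 17: rhs = 5, matching y values: none (0 points).
  x = 18: rhs = 13, matching y values: 6, 17 (2 points).
  x = 19: rhs = 14, matching y values: none (0 points).
  x = 20: rhs = 14, matching y values: none (0 points).
  x = 21: rhs = 19, matching y values: none (0 points).
  x = 22: rhs = 12, matching y values: 9, 14 (2 points).
Total affine count: 26.
Full point count |E(F_23)| = 26 + 1 = 27.
Hasse bound: |27 − (23+1)| = |3| = 3 ≤ 2√23 ≈ 9.5917 ✓.


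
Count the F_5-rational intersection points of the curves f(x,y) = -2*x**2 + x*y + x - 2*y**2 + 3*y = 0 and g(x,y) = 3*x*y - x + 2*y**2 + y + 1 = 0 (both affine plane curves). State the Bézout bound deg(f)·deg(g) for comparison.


Common zeros: ∅; count = 0; Bézout bound = 4.

deg(f) = 2, deg(g) = 2, so Bézout bound = 4.
Scan x ∈ F_5. For each x, list the y ∈ F_5 with f(x, y) ≡ 0 and those with g(x, y) ≡ 0 (mod 5); the common zeros in that column are the intersection.
  x = 0: f ≡ 0 at y ∈ {0, 4}; g ≡ 0 at y ∈ ∅; common: ∅.
  x = 1: f ≡ 0 at y ∈ ∅; g ≡ 0 at y ∈ {0, 3}; common: ∅.
  x = 2: f ≡ 0 at y ∈ ∅; g ≡ 0 at y ∈ ∅; common: ∅.
  x = 3: f ≡ 0 at y ∈ {0, 3}; g ≡ 0 at y ∈ {1, 4}; common: ∅.
  x = 4: f ≡ 0 at y ∈ {3}; g ≡ 0 at y ∈ ∅; common: ∅.
Collecting: common zeros = ∅, so the count is 0.
Comparison with the Bézout bound: 0 ≤ 4 = deg(f)·deg(g), as expected for curves with no common component (the affine F_5-count falls short of the bound because intersections may lie at infinity, over extension fields, or carry multiplicity).


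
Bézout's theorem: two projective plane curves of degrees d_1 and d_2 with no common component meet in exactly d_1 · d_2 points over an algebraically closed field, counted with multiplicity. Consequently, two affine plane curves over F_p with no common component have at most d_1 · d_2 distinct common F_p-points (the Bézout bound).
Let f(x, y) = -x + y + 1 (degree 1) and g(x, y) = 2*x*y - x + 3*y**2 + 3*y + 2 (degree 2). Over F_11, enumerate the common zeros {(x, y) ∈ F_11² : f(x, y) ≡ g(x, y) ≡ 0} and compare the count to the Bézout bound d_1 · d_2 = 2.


Common zeros: ∅; count = 0; Bézout bound = 2.

deg(f) = 1, deg(g) = 2, so Bézout bound = 2.
Scan x ∈ F_11. For each x, list the y ∈ F_11 with f(x, y) ≡ 0 and those with g(x, y) ≡ 0 (mod 11); the common zeros in that column are the intersection.
  x = 0: f ≡ 0 at y ∈ {10}; g ≡ 0 at y ∈ ∅; common: ∅.
  x = 1: f ≡ 0 at y ∈ {0}; g ≡ 0 at y ∈ ∅; common: ∅.
  x = 2: f ≡ 0 at y ∈ {1}; g ≡ 0 at y ∈ {0, 5}; common: ∅.
  x = 3: f ≡ 0 at y ∈ {2}; g ≡ 0 at y ∈ {1, 7}; common: ∅.
  x = 4: f ≡ 0 at y ∈ {3}; g ≡ 0 at y ∈ ∅; common: ∅.
  x = 5: f ≡ 0 at y ∈ {4}; g ≡ 0 at y ∈ ∅; common: ∅.
  x = 6: f ≡ 0 at y ∈ {5}; g ≡ 0 at y ∈ {8, 9}; common: ∅.
  x = 7: f ≡ 0 at y ∈ {6}; g ≡ 0 at y ∈ ∅; common: ∅.
  x = 8: f ≡ 0 at y ∈ {7}; g ≡ 0 at y ∈ {2, 10}; common: ∅.
  x = 9: f ≡ 0 at y ∈ {8}; g ≡ 0 at y ∈ ∅; common: ∅.
  x = 10: f ≡ 0 at y ∈ {9}; g ≡ 0 at y ∈ {3, 4}; common: ∅.
Collecting: common zeros = ∅, so the count is 0.
Comparison with the Bézout bound: 0 ≤ 2 = deg(f)·deg(g), as expected for curves with no common component (the affine F_11-count falls short of the bound because intersections may lie at infinity, over extension fields, or carry multiplicity).


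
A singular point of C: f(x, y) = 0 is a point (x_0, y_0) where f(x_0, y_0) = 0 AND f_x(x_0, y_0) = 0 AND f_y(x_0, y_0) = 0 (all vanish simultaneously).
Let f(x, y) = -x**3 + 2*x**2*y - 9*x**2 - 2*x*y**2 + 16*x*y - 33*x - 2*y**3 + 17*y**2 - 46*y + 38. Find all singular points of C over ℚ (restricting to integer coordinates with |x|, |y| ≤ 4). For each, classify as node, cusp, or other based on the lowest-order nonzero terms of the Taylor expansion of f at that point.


Singular points: {(-1, 3)}; classification: cusp.

Compute partial derivatives:
  f_x = -3*x**2 + 4*x*y - 18*x - 2*y**2 + 16*y - 33.
  f_y = 2*x**2 - 4*x*y + 16*x - 6*y**2 + 34*y - 46.
Scan x_0 ∈ {−4, ..., 4}. For each x_0, f_y(x_0, y) is a polynomial in y; find its integer roots y ∈ {−4, ..., 4}, then test f_x and f at those candidates.
  x = -4: f_y(-4, y) = -6*y**2 + 50*y - 78; no integer root y with |y| ≤ 4.
  x = -3: f_y(-3, y) = -6*y**2 + 46*y - 76; no integer root y with |y| ≤ 4.
  x = -2: f_y(-2, y) = -6*y**2 + 42*y - 70; no integer root y with |y| ≤ 4.
  x = -1: f_y(-1, y) = -6*y**2 + 38*y - 60; vanishes at y ∈ {3}. (-1, 3): f_x = 0, f = 0 — SINGULAR.
  x = 0: f_y(0, y) = -6*y**2 + 34*y - 46; no integer root y with |y| ≤ 4.
  x = 1: f_y(1, y) = -6*y**2 + 30*y - 28; no integer root y with |y| ≤ 4.
  x = 2: f_y(2, y) = -6*y**2 + 26*y - 6; no integer root y with |y| ≤ 4.
  x = 3: f_y(3, y) = -6*y**2 + 22*y + 20; no integer root y with |y| ≤ 4.
  x = 4: f_y(4, y) = -6*y**2 + 18*y + 50; no integer root y with |y| ≤ 4.
Only singular point on the grid: (-1, 3).
Classify: substitute x = -1 + u, y = 3 + v and expand: f = -u**3 + 2*u**2*v - 2*u*v**2 - 2*v**3 + v**2.
No constant or linear terms (consistent with a singular point). Quadratic part: v**2. Cubic part: -u**3 + 2*u**2*v - 2*u*v**2 - 2*v**3.
The quadratic part v**2 is a perfect square, so there is a single (double) tangent line v = 0, i.e. y = 3. Restricting the cubic part to that line (v = 0) leaves -u**3 ≠ 0, so f is not divisible by v and the branch is v² ≈ u**3 to lowest order — this is a cusp.
Classification: cusp.


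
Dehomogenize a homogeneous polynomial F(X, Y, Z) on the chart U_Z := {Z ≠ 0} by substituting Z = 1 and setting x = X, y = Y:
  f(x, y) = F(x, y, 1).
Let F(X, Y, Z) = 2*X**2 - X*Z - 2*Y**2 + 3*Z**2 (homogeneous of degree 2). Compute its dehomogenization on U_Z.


f(x, y) = 2*x**2 - x - 2*y**2 + 3

On U_Z we set Z = 1. Each monomial c·X^i·Y^j·Z^k in F becomes c·x^i·y^j·1^k = c·x^i·y^j.
Substituting Z = 1: F(X, Y, 1) = 2*x**2 - x - 2*y**2 + 3.
Note: deg(f) ≤ deg(F) = 2; strict inequality happens when F is divisible by Z (lost terms).


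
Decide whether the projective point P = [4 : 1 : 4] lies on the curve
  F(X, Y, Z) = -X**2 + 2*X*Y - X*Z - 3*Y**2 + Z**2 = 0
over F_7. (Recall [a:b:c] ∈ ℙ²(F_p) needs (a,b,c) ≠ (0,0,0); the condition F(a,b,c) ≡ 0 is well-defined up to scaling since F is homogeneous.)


F(4,1,4) ≡ 3 (mod 7); P is NOT on the curve.

Evaluate F(4, 1, 4) term-by-term (mod 7).
  -X**2 ↦ -1·16·1·1 = -16
  2*X*Y ↦ 2·4·1·1 = 8
  -X*Z ↦ -1·4·1·4 = -16
  -3*Y**2 ↦ -3·1·1·1 = -3
  Z**2 ↦ 1·1·1·16 = 16
Sum: F(4, 1, 4) = (-16) + (8) + (-16) + (-3) + (16) = -11.
Reducing mod 7: -11 ≡ 3 (mod 7).
Since F(a, b, c) ≡ 3 ≠ 0 (mod 7), P does NOT lie on the curve.


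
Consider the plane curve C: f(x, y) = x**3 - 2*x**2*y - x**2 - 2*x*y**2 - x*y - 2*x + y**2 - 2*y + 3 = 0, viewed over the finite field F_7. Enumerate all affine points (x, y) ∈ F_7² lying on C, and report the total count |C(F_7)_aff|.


Affine F_7-points: {(1, 4), (1, 5), (4, 5), (6, 3), (6, 5)}; count = 5.

For each of the 49 pairs (x, y) ∈ F_7², evaluate f(x, y) mod 7. Record the zeros.
  x = 0: [0↦3, 1↦2, 2↦3, 3↦6, 4↦4, 5↦4, 6↦6]  zeros at y ∈ ∅
  x = 1: [0↦1, 1↦2, 2↦1, 3↦5, 4↦0, 5↦0, 6↦5]  zeros at y ∈ {4, 5}
  x = 2: [0↦3, 1↦2, 2↦2, 3↦3, 4↦5, 5↦1, 6↦5]  zeros at y ∈ ∅
  x = 3: [0↦1, 1↦1, 2↦5, 3↦6, 4↦4, 5↦6, 6↦5]  zeros at y ∈ ∅
  x = 4: [0↦1, 1↦5, 2↦2, 3↦6, 4↦3, 5↦0, 6↦4]  zeros at y ∈ {5}
  x = 5: [0↦2, 1↦6, 2↦6, 3↦2, 4↦1, 5↦3, 6↦1]  zeros at y ∈ ∅
  x = 6: [0↦3, 1↦3, 2↦2, 3↦0, 4↦4, 5↦0, 6↦2]  zeros at y ∈ {3, 5}
Collecting zeros: affine points = {(1, 4), (1, 5), (4, 5), (6, 3), (6, 5)}.
Total count |C(F_7)_aff| = 5.


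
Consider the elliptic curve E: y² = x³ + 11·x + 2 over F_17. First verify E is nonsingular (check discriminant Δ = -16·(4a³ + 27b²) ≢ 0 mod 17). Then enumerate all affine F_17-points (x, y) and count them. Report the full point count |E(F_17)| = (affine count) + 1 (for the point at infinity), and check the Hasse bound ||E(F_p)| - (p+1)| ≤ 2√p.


Affine points = {(0, 6), (0, 11), (2, 7), (2, 10), (4, 5), (4, 12), (11, 3), (11, 14), (12, 3), (12, 14), (13, 8), (13, 9)}; affine count = 12; |E(F_17)| = 13.

Discriminant check: Δ ∝ 4a³ + 27b² = 4·11³ + 27·2² = 4·1331 + 27·4 ≡ 9 (mod 17). Nonzero ⇒ E is nonsingular.
For each x ∈ F_17, compute rhs = x³ + 11·x + 2 mod 17, then count y ∈ F_17 with y² ≡ rhs.
  x = 0: rhs = 2, matching y values: 6, 11 (2 points).
  x = 1: rhs = 14, matching y values: none (0 points).
  x = 2: rhs = 15, matching y values: 7, 10 (2 points).
  x = 3: rhs = 11, matching y values: none (0 points).
  x = 4: rhs = 8, matching y values: 5, 12 (2 points).
  x = 5: rhs = 12, matching y values: none (0 points).
  x = 6: rhs = 12, matching y values: none (0 points).
  x = 7: rhs = 14, matching y values: none (0 points).
  x = 8: rhs = 7, matching y values: none (0 points).
  x = 9: rhs = 14, matching y values: none (0 points).
  x = 10: rhs = 7, matching y values: none (0 points).
  x = 11: rhs = 9, matching y values: 3, 14 (2 points).
  x = 12: rhs = 9, matching y values: 3, 14 (2 points).
  x = 13: rhs = 13, matching y values: 8, 9 (2 points).
  x = 14: rhs = 10, matching y values: none (0 points).
  x = 15: rhs = 6, matching y values: none (0 points).
  x = 16: rhs = 7, matching y values: none (0 points).
Total affine count: 12.
Full point count |E(F_17)| = 12 + 1 = 13.
Hasse bound: |13 − (17+1)| = |-5| = 5 ≤ 2√17 ≈ 8.2462 ✓.


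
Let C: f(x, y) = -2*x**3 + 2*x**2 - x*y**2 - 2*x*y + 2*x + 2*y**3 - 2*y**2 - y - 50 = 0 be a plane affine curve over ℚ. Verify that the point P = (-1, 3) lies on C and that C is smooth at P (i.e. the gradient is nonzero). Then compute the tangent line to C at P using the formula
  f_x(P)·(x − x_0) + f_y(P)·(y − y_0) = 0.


Tangent line at P: -23*x + 49*y - 170 = 0.

Step 1: f(-1, 3) = 0, so P lies on C.
Step 2: partial derivatives
  f_x(x, y) = -6*x**2 + 4*x - y**2 - 2*y + 2, f_y(x, y) = -2*x*y - 2*x + 6*y**2 - 4*y - 1.
  f_x(P) = -23, f_y(P) = 49 (gradient nonzero, so P is smooth).
Step 3: tangent line at P: -23·(x − -1) + 49·(y − 3) = 0.
Expanding: -23*x + 49*y - 170 = 0.


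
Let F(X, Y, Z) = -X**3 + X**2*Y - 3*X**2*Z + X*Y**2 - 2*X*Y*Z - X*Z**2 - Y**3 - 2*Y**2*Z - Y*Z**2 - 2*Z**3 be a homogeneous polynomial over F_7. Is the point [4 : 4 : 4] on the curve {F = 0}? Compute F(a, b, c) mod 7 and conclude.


F(4,4,4) ≡ 3 (mod 7); P is NOT on the curve.

Evaluate F(4, 4, 4) term-by-term (mod 7).
  -X**3 ↦ -1·64·1·1 = -64
  X**2*Y ↦ 1·16·4·1 = 64
  -3*X**2*Z ↦ -3·16·1·4 = -192
  X*Y**2 ↦ 1·4·16·1 = 64
  -2*X*Y*Z ↦ -2·4·4·4 = -128
  -X*Z**2 ↦ -1·4·1·16 = -64
  -Y**3 ↦ -1·1·64·1 = -64
  -2*Y**2*Z ↦ -2·1·16·4 = -128
  -Y*Z**2 ↦ -1·1·4·16 = -64
  -2*Z**3 ↦ -2·1·1·64 = -128
Sum: F(4, 4, 4) = (-64) + (64) + (-192) + (64) + (-128) + (-64) + (-64) + (-128) + (-64) + (-128) = -704.
Reducing mod 7: -704 ≡ 3 (mod 7).
Since F(a, b, c) ≡ 3 ≠ 0 (mod 7), P does NOT lie on the curve.


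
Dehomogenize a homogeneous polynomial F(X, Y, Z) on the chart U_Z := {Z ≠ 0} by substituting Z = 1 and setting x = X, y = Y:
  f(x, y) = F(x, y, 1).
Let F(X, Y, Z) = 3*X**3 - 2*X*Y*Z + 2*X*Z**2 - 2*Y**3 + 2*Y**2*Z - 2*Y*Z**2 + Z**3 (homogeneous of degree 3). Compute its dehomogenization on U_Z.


f(x, y) = 3*x**3 - 2*x*y + 2*x - 2*y**3 + 2*y**2 - 2*y + 1

On U_Z we set Z = 1. Each monomial c·X^i·Y^j·Z^k in F becomes c·x^i·y^j·1^k = c·x^i·y^j.
Substituting Z = 1: F(X, Y, 1) = 3*x**3 - 2*x*y + 2*x - 2*y**3 + 2*y**2 - 2*y + 1.
Note: deg(f) ≤ deg(F) = 3; strict inequality happens when F is divisible by Z (lost terms).


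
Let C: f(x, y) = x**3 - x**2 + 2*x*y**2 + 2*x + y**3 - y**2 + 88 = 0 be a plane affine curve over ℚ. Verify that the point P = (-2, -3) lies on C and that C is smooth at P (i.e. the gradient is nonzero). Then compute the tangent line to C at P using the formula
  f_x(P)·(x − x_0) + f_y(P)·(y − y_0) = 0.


Tangent line at P: 36*x + 57*y + 243 = 0.

Step 1: f(-2, -3) = 0, so P lies on C.
Step 2: partial derivatives
  f_x(x, y) = 3*x**2 - 2*x + 2*y**2 + 2, f_y(x, y) = 4*x*y + 3*y**2 - 2*y.
  f_x(P) = 36, f_y(P) = 57 (gradient nonzero, so P is smooth).
Step 3: tangent line at P: 36·(x − -2) + 57·(y − -3) = 0.
Expanding: 36*x + 57*y + 243 = 0.


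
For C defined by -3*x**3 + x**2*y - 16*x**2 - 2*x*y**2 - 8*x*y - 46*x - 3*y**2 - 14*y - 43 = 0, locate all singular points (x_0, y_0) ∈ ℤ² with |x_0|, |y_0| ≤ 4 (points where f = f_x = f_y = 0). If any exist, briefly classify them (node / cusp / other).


Singular points: {(-2, -3)}; classification: node.

Compute partial derivatives:
  f_x = -9*x**2 + 2*x*y - 32*x - 2*y**2 - 8*y - 46.
  f_y = x**2 - 4*x*y - 8*x - 6*y - 14.
Scan x_0 ∈ {−4, ..., 4}. For each x_0, f_y(x_0, y) is a polynomial in y; find its integer roots y ∈ {−4, ..., 4}, then test f_x and f at those candidates.
  x = -4: f_y(-4, y) = 10*y + 34; no integer root y with |y| ≤ 4.
  x = -3: f_y(-3, y) = 6*y + 19; no integer root y with |y| ≤ 4.
  x = -2: f_y(-2, y) = 2*y + 6; vanishes at y ∈ {-3}. (-2, -3): f_x = 0, f = 0 — SINGULAR.
  x = -1: f_y(-1, y) = -2*y - 5; no integer root y with |y| ≤ 4.
  x = 0: f_y(0, y) = -6*y - 14; no integer root y with |y| ≤ 4.
  x = 1: f_y(1, y) = -10*y - 21; no integer root y with |y| ≤ 4.
  x = 2: f_y(2, y) = -14*y - 26; no integer root y with |y| ≤ 4.
  x = 3: f_y(3, y) = -18*y - 29; no integer root y with |y| ≤ 4.
  x = 4: f_y(4, y) = -22*y - 30; no integer root y with |y| ≤ 4.
Only singular point on the grid: (-2, -3).
Classify: substitute x = -2 + u, y = -3 + v and expand: f = -3*u**3 + u**2*v - u**2 - 2*u*v**2 + v**2.
No constant or linear terms (consistent with a singular point). Quadratic part: -u**2 + v**2. Cubic part: -3*u**3 + u**2*v - 2*u*v**2.
The quadratic part v**2 - u**2 = (v − u)(v + u) splits into two distinct linear factors, so there are two distinct tangent lines y − -3 = ±(x − -2) — this is a node (ordinary double point).
Classification: node.
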